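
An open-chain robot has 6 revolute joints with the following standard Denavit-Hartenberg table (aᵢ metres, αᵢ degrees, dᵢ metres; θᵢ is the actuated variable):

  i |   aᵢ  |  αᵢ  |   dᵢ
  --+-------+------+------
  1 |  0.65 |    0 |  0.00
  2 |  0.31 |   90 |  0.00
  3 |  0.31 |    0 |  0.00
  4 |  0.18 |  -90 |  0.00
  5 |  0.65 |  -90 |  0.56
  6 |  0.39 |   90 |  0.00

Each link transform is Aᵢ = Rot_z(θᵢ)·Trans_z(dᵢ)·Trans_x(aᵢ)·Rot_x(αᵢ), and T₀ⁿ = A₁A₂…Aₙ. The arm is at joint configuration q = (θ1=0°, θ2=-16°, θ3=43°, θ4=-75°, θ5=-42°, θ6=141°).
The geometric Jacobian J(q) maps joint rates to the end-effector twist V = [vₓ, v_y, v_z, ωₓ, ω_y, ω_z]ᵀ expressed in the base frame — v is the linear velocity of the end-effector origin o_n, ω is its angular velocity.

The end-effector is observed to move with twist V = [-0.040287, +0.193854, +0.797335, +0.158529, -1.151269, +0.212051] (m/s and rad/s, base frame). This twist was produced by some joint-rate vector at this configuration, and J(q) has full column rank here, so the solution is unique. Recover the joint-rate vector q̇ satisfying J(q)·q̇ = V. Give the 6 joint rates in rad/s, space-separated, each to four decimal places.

0.2690 -0.4450 0.3510 0.9260 0.5780 0.2880

o_n = [1.6191, -0.5194, 0.2462]
J₁: ẑ×o_n = [0.5194, 1.6191, -0.0000], ω = ẑ
J2: z=[0.0000, 0.0000, 1.0000] o=[0.6500, 0.0000, 0.0000] → [0.5194, 0.9691, -0.0000, 0.0000, 0.0000, 1.0000]
J3: z=[-0.2756, -0.9613, 0.0000] o=[0.9480, -0.0854, 0.0000] → [-0.2366, 0.0679, 0.7647, -0.2756, -0.9613, 0.0000]
J4: z=[-0.2756, -0.9613, 0.0000] o=[1.1659, -0.1479, 0.2114] → [-0.0334, 0.0096, 0.5380, -0.2756, -0.9613, 0.0000]
J5: z=[0.5094, -0.1461, 0.8480] o=[1.3127, -0.1900, 0.1160] → [0.2603, 0.1936, -0.1230, 0.5094, -0.1461, 0.8480]
J6: z=[0.7503, 0.5579, -0.3546] o=[1.8718, -0.8028, 0.3350] → [0.0510, 0.1562, 0.3537, 0.7503, 0.5579, -0.3546]
q̇ = J⁺·V = [0.2690, -0.4450, 0.3510, 0.9260, 0.5780, 0.2880]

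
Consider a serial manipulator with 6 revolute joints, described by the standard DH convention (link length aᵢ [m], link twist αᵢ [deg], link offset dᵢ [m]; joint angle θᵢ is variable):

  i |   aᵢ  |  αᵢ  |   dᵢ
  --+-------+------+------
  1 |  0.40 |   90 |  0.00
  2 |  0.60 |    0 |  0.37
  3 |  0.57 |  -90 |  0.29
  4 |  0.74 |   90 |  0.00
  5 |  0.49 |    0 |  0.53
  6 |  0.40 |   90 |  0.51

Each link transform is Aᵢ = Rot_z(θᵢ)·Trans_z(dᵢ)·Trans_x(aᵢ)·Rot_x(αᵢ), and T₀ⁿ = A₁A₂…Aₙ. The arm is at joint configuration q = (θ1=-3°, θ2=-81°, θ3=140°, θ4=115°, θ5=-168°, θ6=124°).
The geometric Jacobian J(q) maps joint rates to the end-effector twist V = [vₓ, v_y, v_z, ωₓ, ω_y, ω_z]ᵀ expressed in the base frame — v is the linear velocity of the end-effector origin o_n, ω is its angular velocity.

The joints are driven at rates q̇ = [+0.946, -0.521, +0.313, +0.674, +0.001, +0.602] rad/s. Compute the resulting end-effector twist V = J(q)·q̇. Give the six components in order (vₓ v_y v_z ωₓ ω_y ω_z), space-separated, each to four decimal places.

-0.7852 2.0741 -0.7665 -0.2716 0.4777 1.7616

o_n = [1.4915, 0.1988, 0.3096]
J₁: ẑ×o_n = [-0.1988, 1.4915, 0.0000], ω = ẑ
J2: z=[-0.0523, -0.9986, 0.0000] o=[0.3995, -0.0209, 0.0000] → [-0.3092, 0.0162, 1.0790, -0.0523, -0.9986, 0.0000]
J3: z=[-0.0523, -0.9986, 0.0000] o=[0.4738, -0.3953, -0.5926] → [-0.9010, 0.0472, 0.9852, -0.0523, -0.9986, 0.0000]
J4: z=[-0.8560, 0.0449, 0.5150] o=[0.7518, -0.7003, -0.1040] → [-0.4445, 0.7350, -0.8028, -0.8560, 0.0449, 0.5150]
J5: z=[0.4883, 0.3976, 0.7769] o=[0.6261, -0.0221, -0.3721] → [0.0994, 0.3394, -0.2362, 0.4883, 0.3976, 0.7769]
J6: z=[0.4883, 0.3976, 0.7769] o=[1.0535, -0.2552, 0.1608] → [-0.2935, 0.2676, 0.0475, 0.4883, 0.3976, 0.7769]
V = J·q̇ = [-0.7852, 2.0741, -0.7665, -0.2716, 0.4777, 1.7616]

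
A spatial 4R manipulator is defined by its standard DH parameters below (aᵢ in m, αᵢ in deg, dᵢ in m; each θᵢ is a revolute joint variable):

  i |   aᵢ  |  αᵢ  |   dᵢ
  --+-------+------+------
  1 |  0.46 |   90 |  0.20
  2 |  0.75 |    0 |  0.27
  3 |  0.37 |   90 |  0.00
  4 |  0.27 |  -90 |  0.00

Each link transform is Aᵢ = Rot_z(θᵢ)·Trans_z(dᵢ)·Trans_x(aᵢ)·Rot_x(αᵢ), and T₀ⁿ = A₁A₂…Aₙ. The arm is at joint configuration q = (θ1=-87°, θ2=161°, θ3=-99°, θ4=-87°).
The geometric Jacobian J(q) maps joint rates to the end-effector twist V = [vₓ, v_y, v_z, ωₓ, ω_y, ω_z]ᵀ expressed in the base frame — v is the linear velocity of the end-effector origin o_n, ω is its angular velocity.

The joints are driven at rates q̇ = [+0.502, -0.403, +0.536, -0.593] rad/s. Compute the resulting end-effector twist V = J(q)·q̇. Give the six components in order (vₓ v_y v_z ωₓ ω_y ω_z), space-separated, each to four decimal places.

-0.0273 0.0202 0.1686 -0.1602 0.5159 0.7804

o_n = [-0.0040, 0.0687, 0.7833]
J₁: ẑ×o_n = [-0.0687, -0.0040, 0.0000], ω = ẑ
J2: z=[-0.9986, -0.0523, 0.0000] o=[0.0241, -0.4594, 0.2000] → [-0.0305, 0.5825, -0.5288, -0.9986, -0.0523, 0.0000]
J3: z=[-0.9986, -0.0523, 0.0000] o=[-0.2827, 0.2347, 0.4442] → [-0.0178, 0.3387, 0.1803, -0.9986, -0.0523, 0.0000]
J4: z=[0.0462, -0.8817, -0.4695] o=[-0.2736, 0.0612, 0.7709] → [-0.0075, -0.1271, 0.2381, 0.0462, -0.8817, -0.4695]
V = J·q̇ = [-0.0273, 0.0202, 0.1686, -0.1602, 0.5159, 0.7804]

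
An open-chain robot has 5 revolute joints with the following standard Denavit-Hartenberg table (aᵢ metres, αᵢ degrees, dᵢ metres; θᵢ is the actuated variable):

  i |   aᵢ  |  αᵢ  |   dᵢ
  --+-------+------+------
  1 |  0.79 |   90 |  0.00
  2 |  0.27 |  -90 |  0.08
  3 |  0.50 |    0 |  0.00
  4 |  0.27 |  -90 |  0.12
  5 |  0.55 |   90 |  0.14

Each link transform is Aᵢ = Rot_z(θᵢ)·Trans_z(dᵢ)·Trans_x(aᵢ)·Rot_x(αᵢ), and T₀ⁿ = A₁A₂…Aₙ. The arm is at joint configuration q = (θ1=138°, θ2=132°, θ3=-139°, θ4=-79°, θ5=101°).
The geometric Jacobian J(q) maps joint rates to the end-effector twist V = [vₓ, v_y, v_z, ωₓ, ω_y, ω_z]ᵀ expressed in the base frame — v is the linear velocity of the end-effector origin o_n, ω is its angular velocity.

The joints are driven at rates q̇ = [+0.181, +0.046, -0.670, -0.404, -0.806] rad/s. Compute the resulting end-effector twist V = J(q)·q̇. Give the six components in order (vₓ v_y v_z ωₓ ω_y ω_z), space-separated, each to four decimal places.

-1.0494 -0.3895 -0.3442 -0.7406 -0.1259 1.2684

o_n = [-0.7010, 1.1920, 0.0405]
J₁: ẑ×o_n = [-1.1920, -0.7010, 0.0000], ω = ẑ
J2: z=[0.6691, 0.7431, 0.0000] o=[-0.5871, 0.5286, 0.0000] → [0.0301, -0.0271, 0.5286, 0.6691, 0.7431, 0.0000]
J3: z=[0.5523, -0.4973, -0.6691] o=[-0.3993, 0.4672, 0.2006] → [0.5646, 0.2904, 0.2502, 0.5523, -0.4973, -0.6691]
J4: z=[0.5523, -0.4973, -0.6691] o=[-0.3674, 0.8799, -0.0798] → [0.1490, 0.1568, 0.0065, 0.5523, -0.4973, -0.6691]
J5: z=[0.2211, 0.8613, -0.4575] o=[-0.5182, 0.7920, -0.3182] → [0.4919, 0.0043, 0.2459, 0.2211, 0.8613, -0.4575]
V = J·q̇ = [-1.0494, -0.3895, -0.3442, -0.7406, -0.1259, 1.2684]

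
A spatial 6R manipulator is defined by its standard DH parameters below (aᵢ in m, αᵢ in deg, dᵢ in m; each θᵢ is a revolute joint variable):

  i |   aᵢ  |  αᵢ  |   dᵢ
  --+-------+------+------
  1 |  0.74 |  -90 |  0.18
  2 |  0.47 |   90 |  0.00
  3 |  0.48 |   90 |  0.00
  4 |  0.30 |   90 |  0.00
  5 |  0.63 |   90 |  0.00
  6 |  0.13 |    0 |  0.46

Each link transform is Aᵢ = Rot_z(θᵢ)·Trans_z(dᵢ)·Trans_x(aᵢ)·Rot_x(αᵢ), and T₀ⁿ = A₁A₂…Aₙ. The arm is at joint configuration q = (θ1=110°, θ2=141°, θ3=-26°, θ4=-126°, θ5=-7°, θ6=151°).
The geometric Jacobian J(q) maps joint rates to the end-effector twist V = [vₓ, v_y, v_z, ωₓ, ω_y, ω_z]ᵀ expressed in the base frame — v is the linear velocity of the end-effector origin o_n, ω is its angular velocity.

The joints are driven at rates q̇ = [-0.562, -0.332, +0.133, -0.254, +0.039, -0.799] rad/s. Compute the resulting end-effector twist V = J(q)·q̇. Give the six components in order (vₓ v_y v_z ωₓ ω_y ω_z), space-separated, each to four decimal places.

-0.4011 0.4637 -0.2013 0.6301 0.5424 -0.4230

o_n = [-0.3928, -0.3059, 0.1965]
J₁: ẑ×o_n = [0.3059, -0.3928, 0.0000], ω = ẑ
J2: z=[-0.9397, -0.3420, 0.0000] o=[-0.2531, 0.6954, 0.1800] → [-0.0056, 0.0155, 0.8931, -0.9397, -0.3420, 0.0000]
J3: z=[-0.2152, 0.5914, -0.7771] o=[-0.1282, 0.3521, -0.1158] → [-0.3268, 0.2729, 0.2981, -0.2152, 0.5914, -0.7771]
J4: z=[0.7281, 0.6275, 0.2759] o=[0.1842, 0.1091, -0.3873] → [0.4808, -0.5842, 0.0600, 0.7281, 0.6275, 0.2759]
J5: z=[-0.6531, 0.7573, 0.0008] o=[0.1217, 0.0548, -0.0989] → [0.2240, 0.1925, 0.6252, -0.6531, 0.7573, 0.0008]
J6: z=[-0.6972, -0.6008, -0.3910] o=[-0.0645, -0.1064, 0.4809] → [0.0929, -0.0700, -0.0581, -0.6972, -0.6008, -0.3910]
V = J·q̇ = [-0.4011, 0.4637, -0.2013, 0.6301, 0.5424, -0.4230]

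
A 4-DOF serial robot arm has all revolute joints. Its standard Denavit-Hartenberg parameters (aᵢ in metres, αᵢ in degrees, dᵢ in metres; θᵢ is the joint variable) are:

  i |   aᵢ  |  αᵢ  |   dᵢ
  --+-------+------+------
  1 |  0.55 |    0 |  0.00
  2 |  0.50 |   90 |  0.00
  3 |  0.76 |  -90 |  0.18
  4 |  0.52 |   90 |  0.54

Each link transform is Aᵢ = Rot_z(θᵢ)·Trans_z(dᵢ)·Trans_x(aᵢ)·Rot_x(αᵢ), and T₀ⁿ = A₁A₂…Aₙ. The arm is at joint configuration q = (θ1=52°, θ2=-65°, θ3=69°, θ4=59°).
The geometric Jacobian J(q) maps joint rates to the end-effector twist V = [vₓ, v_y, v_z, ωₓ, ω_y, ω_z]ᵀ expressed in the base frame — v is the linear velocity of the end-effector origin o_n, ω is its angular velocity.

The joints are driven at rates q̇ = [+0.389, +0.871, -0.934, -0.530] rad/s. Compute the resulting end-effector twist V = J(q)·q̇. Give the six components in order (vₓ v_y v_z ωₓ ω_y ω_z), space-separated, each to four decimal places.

o_n = [0.7533, 0.6104, 1.1531]
J₁: ẑ×o_n = [-0.6104, 0.7533, 0.0000], ω = ẑ
J2: z=[0.0000, 0.0000, 1.0000] o=[0.3386, 0.4334, 0.0000] → [-0.1770, 0.4146, 0.0000, 0.0000, 0.0000, 1.0000]
J3: z=[-0.2250, -0.9744, 0.0000] o=[0.8258, 0.3209, 0.0000] → [-1.1235, 0.2594, -0.1358, -0.2250, -0.9744, 0.0000]
J4: z=[-0.9097, 0.2100, 0.3584] o=[1.0507, 0.0843, 0.7095] → [-0.0954, 0.2969, -0.4161, -0.9097, 0.2100, 0.3584]
V = J·q̇ = [0.7083, 0.2546, 0.3474, 0.6922, 0.7988, 1.0701]

0.7083 0.2546 0.3474 0.6922 0.7988 1.0701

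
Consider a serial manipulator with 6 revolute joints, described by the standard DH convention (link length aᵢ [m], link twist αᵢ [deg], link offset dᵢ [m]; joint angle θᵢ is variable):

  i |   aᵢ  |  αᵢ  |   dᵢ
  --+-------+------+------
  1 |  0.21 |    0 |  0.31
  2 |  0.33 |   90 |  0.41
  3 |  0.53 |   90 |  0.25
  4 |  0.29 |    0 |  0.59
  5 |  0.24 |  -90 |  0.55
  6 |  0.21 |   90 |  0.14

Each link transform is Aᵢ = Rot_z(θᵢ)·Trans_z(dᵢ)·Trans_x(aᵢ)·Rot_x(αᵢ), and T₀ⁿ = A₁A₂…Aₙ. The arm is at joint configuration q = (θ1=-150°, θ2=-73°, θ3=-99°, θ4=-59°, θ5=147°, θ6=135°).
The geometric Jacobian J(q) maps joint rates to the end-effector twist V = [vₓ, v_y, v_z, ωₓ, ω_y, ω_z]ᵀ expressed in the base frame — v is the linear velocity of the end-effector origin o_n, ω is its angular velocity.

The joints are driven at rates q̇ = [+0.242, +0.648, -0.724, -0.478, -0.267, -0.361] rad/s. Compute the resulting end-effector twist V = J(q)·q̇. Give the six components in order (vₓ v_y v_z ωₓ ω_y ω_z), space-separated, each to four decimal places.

o_n = [0.4218, -0.5342, 0.3391]
J₁: ẑ×o_n = [0.5342, 0.4218, -0.0000], ω = ẑ
J2: z=[0.0000, 0.0000, 1.0000] o=[-0.1819, -0.1050, 0.3100] → [0.4292, 0.6036, -0.0000, 0.0000, 0.0000, 1.0000]
J3: z=[0.6820, 0.7314, 0.0000] o=[-0.4232, 0.1201, 0.7200] → [-0.2785, 0.2597, -1.0642, 0.6820, 0.7314, 0.0000]
J4: z=[0.7223, -0.6736, 0.1564] o=[-0.1921, 0.2464, 0.1965] → [0.0260, -0.0070, -0.1504, 0.7223, -0.6736, 0.1564]
J5: z=[0.7223, -0.6736, 0.1564] o=[0.0817, -0.3488, 0.1413] → [-0.1043, -0.0897, 0.0952, 0.7223, -0.6736, 0.1564]
J6: z=[-0.0905, 0.1321, 0.9871] o=[0.6435, -0.5448, 0.2191] → [0.0055, -0.2080, 0.0283, -0.0905, 0.1321, 0.9871]
V = J·q̇ = [0.6225, 0.4075, 0.8067, -0.9992, -0.0754, 0.4171]

0.6225 0.4075 0.8067 -0.9992 -0.0754 0.4171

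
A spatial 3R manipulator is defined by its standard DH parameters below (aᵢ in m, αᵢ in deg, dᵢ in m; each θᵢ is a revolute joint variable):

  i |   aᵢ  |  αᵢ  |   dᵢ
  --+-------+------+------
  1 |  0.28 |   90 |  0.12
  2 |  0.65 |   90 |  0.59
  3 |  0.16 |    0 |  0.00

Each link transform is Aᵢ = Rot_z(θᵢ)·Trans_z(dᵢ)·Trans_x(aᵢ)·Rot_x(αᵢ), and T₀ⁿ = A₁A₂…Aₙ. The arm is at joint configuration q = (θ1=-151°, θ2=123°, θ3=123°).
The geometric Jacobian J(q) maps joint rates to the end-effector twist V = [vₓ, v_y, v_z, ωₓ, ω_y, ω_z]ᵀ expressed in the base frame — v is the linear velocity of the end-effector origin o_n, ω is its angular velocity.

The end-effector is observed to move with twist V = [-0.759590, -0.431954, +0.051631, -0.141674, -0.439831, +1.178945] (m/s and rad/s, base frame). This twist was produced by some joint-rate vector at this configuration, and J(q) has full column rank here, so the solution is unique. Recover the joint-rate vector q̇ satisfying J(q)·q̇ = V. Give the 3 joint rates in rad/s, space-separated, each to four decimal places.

0.9600 -0.3160 0.4020

o_n = [-0.3279, 0.6463, 0.5921]
J₁: ẑ×o_n = [-0.6463, -0.3279, 0.0000], ω = ẑ
J2: z=[-0.4848, 0.8746, 0.0000] o=[-0.2449, -0.1357, 0.1200] → [0.4129, 0.2289, -0.3066, -0.4848, 0.8746, 0.0000]
J3: z=[-0.7335, -0.4066, 0.5446] o=[-0.2213, 0.5519, 0.6651] → [-0.0217, -0.1116, -0.1125, -0.7335, -0.4066, 0.5446]
q̇ = J⁺·V = [0.9600, -0.3160, 0.4020]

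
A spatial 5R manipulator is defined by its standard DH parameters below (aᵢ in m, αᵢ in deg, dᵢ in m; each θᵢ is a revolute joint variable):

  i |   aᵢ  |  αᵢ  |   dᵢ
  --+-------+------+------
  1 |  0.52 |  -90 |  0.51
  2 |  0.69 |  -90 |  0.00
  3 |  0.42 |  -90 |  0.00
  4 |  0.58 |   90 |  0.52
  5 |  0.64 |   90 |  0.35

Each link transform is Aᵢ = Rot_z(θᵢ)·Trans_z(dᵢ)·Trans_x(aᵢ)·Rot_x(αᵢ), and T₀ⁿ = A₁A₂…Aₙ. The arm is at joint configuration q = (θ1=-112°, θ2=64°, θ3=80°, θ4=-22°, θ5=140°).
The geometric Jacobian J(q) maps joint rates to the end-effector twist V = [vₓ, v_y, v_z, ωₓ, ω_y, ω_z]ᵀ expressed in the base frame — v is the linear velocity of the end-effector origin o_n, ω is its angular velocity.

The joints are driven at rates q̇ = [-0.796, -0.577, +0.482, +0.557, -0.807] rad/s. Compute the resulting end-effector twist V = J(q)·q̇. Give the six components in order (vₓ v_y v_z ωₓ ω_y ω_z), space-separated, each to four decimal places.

0.0579 0.8327 0.2068 -0.9089 0.3437 -0.2334

o_n = [-0.5372, 0.0803, 0.4992]
J₁: ẑ×o_n = [-0.0803, -0.5372, 0.0000], ω = ẑ
J2: z=[0.9272, -0.3746, 0.0000] o=[-0.1948, -0.4821, 0.5100] → [0.0041, 0.0100, 0.3932, 0.9272, -0.3746, 0.0000]
J3: z=[0.3367, 0.8333, -0.4384] o=[-0.3081, -0.7626, -0.1102] → [0.8773, -0.1047, 0.4747, 0.3367, 0.8333, -0.4384]
J4: z=[0.0007, 0.4653, 0.8851] o=[-0.7036, -0.6373, -0.1757] → [-0.3211, 0.1468, -0.0769, 0.0007, 0.4653, 0.8851]
J5: z=[0.6649, 0.6609, -0.3480] o=[-1.1364, -0.0538, 0.1054] → [0.3069, -0.4704, -0.3069, 0.6649, 0.6609, -0.3480]
V = J·q̇ = [0.0579, 0.8327, 0.2068, -0.9089, 0.3437, -0.2334]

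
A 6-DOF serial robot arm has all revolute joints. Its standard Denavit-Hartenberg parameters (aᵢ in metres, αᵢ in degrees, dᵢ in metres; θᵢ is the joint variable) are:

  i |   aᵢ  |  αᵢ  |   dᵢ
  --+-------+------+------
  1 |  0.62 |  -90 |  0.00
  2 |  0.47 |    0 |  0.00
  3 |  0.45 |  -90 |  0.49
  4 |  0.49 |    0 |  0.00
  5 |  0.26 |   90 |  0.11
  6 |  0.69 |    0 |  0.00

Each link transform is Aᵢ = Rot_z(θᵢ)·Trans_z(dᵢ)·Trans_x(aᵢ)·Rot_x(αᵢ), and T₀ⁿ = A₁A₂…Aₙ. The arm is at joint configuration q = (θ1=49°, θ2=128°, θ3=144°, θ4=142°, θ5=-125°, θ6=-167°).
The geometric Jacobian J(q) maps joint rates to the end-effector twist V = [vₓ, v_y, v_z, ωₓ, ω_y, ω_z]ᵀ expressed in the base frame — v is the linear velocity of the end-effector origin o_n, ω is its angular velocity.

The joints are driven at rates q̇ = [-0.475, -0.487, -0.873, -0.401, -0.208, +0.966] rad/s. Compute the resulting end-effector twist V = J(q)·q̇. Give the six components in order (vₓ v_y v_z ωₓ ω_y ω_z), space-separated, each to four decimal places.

0.5157 -0.2739 -0.0046 -0.0636 -0.7381 -0.1715

o_n = [-0.0534, 0.4094, -0.6990]
J₁: ẑ×o_n = [-0.4094, -0.0534, 0.0000], ω = ẑ
J2: z=[-0.7547, 0.6561, 0.0000] o=[0.4068, 0.4679, 0.0000] → [-0.4586, -0.5275, 0.3461, -0.7547, 0.6561, 0.0000]
J3: z=[-0.7547, 0.6561, 0.0000] o=[0.2169, 0.2495, -0.3704] → [-0.2156, -0.2480, 0.0567, -0.7547, 0.6561, 0.0000]
J4: z=[0.6557, 0.7542, -0.0349] o=[-0.1426, 0.5829, 0.0794] → [-0.5931, 0.5072, -0.1810, 0.6557, 0.7542, -0.0349]
J5: z=[0.6557, 0.7542, -0.0349] o=[0.0762, 0.3748, -0.3065] → [-0.2948, 0.2619, 0.1205, 0.6557, 0.7542, -0.0349]
J6: z=[-0.7150, 0.6351, 0.2922] o=[0.2114, 0.4144, -0.0619] → [-0.4032, -0.5330, 0.1718, -0.7150, 0.6351, 0.2922]
V = J·q̇ = [0.5157, -0.2739, -0.0046, -0.0636, -0.7381, -0.1715]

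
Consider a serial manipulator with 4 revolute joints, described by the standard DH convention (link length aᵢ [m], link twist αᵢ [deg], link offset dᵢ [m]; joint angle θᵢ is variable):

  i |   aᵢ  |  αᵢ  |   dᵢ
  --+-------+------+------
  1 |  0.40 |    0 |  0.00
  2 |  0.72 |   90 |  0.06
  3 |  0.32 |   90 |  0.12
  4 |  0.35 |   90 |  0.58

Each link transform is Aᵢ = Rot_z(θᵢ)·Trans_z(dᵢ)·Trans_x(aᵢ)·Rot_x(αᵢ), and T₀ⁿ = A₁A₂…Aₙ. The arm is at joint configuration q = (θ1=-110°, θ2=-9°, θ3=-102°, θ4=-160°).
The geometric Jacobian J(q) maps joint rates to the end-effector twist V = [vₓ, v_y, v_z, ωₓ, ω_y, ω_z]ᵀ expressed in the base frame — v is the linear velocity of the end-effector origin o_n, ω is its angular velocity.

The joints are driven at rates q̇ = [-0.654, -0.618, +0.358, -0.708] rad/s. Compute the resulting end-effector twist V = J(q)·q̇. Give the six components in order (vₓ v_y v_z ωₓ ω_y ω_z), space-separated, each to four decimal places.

o_n = [-0.2120, -0.5109, 0.1893]
J₁: ẑ×o_n = [0.5109, -0.2120, 0.0000], ω = ẑ
J2: z=[0.0000, 0.0000, 1.0000] o=[-0.1368, -0.3759, 0.0000] → [0.1350, -0.0752, 0.0000, 0.0000, 0.0000, 1.0000]
J3: z=[-0.8746, 0.4848, 0.0000] o=[-0.4859, -1.0056, 0.0600] → [0.0627, 0.1131, -0.5655, -0.8746, 0.4848, 0.0000]
J4: z=[0.4742, 0.8555, 0.2079] o=[-0.5586, -0.8892, -0.2530] → [0.2997, -0.1377, -0.1171, 0.4742, 0.8555, 0.2079]
V = J·q̇ = [-0.6073, 0.3230, -0.1195, -0.6489, -0.4321, -1.4192]

-0.6073 0.3230 -0.1195 -0.6489 -0.4321 -1.4192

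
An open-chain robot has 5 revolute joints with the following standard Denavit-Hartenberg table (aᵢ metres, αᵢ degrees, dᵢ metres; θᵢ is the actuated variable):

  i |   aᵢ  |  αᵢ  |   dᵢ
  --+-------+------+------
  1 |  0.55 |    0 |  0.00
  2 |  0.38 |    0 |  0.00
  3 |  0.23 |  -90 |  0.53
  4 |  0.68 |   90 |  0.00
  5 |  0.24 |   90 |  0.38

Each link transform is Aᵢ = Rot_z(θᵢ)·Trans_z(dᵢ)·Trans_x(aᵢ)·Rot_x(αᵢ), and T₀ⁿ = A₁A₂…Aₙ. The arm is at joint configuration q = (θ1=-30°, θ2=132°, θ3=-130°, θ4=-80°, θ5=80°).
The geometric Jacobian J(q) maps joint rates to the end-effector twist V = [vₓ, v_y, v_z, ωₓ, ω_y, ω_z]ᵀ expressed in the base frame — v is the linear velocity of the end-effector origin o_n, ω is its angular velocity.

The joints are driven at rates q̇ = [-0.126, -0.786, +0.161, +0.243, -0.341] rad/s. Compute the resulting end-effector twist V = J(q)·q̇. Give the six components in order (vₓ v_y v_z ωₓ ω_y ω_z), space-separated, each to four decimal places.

o_n = [0.4916, 0.3143, 1.3067]
J₁: ẑ×o_n = [-0.3143, 0.4916, 0.0000], ω = ẑ
J2: z=[0.0000, 0.0000, 1.0000] o=[0.4763, -0.2750, 0.0000] → [-0.5893, 0.0153, 0.0000, 0.0000, 0.0000, 1.0000]
J3: z=[0.0000, 0.0000, 1.0000] o=[0.3973, 0.0967, 0.0000] → [-0.2176, 0.0943, 0.0000, 0.0000, 0.0000, 1.0000]
J4: z=[0.4695, 0.8829, 0.0000] o=[0.6004, -0.0113, 0.5300] → [0.6858, -0.3646, 0.2489, 0.4695, 0.8829, 0.0000]
J5: z=[-0.8695, 0.4623, 0.1736] o=[0.7046, -0.0667, 1.1997] → [-0.0167, 0.0561, -0.2328, -0.8695, 0.4623, 0.1736]
V = J·q̇ = [0.6401, -0.1665, 0.1399, 0.4106, 0.0569, -0.8102]

0.6401 -0.1665 0.1399 0.4106 0.0569 -0.8102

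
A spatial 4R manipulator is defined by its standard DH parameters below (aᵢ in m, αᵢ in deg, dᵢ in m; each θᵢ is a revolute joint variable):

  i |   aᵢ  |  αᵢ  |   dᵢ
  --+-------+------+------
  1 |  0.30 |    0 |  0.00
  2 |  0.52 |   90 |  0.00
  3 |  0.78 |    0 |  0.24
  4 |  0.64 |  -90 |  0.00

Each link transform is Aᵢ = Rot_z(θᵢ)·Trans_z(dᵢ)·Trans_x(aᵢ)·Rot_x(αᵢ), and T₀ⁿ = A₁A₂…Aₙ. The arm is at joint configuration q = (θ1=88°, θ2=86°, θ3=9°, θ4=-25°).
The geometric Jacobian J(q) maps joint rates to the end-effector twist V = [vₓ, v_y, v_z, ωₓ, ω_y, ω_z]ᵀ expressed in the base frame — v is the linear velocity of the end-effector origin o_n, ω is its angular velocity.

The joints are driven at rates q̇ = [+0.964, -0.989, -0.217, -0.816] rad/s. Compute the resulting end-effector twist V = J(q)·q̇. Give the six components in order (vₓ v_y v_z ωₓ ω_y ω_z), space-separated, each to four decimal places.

o_n = [-1.8596, 0.7377, -0.0544]
J₁: ẑ×o_n = [-0.7377, -1.8596, 0.0000], ω = ẑ
J2: z=[0.0000, 0.0000, 1.0000] o=[0.0105, 0.2998, 0.0000] → [-0.4379, -1.8701, 0.0000, 0.0000, 0.0000, 1.0000]
J3: z=[0.1045, 0.9945, 0.0000] o=[-0.5067, 0.3542, 0.0000] → [-0.0541, 0.0057, 1.3856, 0.1045, 0.9945, 0.0000]
J4: z=[0.1045, 0.9945, 0.0000] o=[-1.2478, 0.6734, 0.1220] → [-0.1754, 0.0184, 0.6152, 0.1045, 0.9945, 0.0000]
V = J·q̇ = [-0.1232, 0.0406, -0.8027, -0.1080, -1.0273, -0.0250]

-0.1232 0.0406 -0.8027 -0.1080 -1.0273 -0.0250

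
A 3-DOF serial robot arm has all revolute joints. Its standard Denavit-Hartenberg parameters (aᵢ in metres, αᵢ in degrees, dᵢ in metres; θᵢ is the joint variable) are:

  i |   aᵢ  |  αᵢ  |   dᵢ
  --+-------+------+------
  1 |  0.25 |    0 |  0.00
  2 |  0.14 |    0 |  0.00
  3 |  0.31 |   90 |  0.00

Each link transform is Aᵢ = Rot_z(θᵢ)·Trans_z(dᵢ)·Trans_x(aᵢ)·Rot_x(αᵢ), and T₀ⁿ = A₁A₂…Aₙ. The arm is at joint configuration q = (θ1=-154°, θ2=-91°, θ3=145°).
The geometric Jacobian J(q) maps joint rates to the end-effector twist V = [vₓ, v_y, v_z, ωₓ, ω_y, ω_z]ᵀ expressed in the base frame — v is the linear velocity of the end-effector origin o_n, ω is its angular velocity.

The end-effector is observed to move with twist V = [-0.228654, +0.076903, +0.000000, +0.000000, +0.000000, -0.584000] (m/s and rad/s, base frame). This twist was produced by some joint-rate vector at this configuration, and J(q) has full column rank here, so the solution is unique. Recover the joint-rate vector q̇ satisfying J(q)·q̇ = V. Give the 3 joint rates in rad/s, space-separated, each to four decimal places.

o_n = [-0.3377, -0.2880, 0.0000]
J₁: ẑ×o_n = [0.2880, -0.3377, 0.0000], ω = ẑ
J2: z=[0.0000, 0.0000, 1.0000] o=[-0.2247, -0.1096, 0.0000] → [0.1784, -0.1130, 0.0000, 0.0000, 0.0000, 1.0000]
J3: z=[0.0000, 0.0000, 1.0000] o=[-0.2839, 0.0173, 0.0000] → [0.3053, -0.0538, 0.0000, 0.0000, 0.0000, 1.0000]
q̇ = J⁺·V = [-0.2500, 0.4310, -0.7650]

-0.2500 0.4310 -0.7650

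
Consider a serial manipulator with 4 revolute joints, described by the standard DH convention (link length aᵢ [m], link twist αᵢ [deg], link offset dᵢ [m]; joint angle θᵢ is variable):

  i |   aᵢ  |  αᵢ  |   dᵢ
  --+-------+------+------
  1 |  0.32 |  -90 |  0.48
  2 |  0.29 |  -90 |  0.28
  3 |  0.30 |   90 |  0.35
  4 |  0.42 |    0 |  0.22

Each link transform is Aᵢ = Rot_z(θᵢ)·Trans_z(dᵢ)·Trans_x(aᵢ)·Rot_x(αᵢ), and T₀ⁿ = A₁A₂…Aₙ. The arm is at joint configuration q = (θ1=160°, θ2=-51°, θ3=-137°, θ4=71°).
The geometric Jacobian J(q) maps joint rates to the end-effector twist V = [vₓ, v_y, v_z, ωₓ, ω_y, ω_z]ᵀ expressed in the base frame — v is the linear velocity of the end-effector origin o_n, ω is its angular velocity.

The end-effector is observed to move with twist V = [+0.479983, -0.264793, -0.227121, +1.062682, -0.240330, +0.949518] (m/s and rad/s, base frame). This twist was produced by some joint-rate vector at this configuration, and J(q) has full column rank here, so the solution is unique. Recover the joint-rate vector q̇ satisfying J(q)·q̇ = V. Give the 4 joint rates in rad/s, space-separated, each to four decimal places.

o_n = [-0.8828, -0.1224, -0.1296]
J₁: ẑ×o_n = [0.1224, -0.8828, 0.0000], ω = ẑ
J2: z=[-0.3420, -0.9397, 0.0000] o=[-0.3007, 0.1094, 0.4800] → [0.5729, -0.2085, -0.4677, -0.3420, -0.9397, 0.0000]
J3: z=[-0.7303, 0.2658, -0.6293] o=[-0.5680, -0.0912, 0.7054] → [-0.2416, -0.4117, 0.1064, -0.7303, 0.2658, -0.6293]
J4: z=[0.6534, 0.5405, -0.5300] o=[-0.7638, -0.2377, 0.3146] → [-0.1790, 0.3534, 0.1397, 0.6534, 0.5405, -0.5300]
q̇ = J⁺·V = [0.9510, 0.5930, -0.8390, 0.9990]

0.9510 0.5930 -0.8390 0.9990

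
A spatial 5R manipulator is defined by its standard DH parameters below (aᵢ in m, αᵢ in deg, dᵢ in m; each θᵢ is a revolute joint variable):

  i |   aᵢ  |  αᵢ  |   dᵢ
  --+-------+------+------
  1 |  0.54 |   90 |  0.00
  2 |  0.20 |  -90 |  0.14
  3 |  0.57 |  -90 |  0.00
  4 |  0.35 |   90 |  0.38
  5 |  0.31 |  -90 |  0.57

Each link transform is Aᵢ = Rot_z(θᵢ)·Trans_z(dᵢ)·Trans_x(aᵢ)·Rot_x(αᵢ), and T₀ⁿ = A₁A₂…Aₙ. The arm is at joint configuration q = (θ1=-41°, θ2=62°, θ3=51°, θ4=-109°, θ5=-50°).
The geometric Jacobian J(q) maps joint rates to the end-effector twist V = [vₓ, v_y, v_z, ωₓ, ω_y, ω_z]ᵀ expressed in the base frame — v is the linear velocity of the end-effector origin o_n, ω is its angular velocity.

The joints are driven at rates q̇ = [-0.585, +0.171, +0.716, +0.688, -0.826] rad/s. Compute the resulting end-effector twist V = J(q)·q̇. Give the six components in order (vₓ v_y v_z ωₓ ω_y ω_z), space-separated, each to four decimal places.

-0.2885 0.0337 0.3860 -0.1016 1.2396 -0.1607

o_n = [0.0755, -0.2844, 0.1534]
J₁: ẑ×o_n = [0.2844, 0.0755, -0.0000], ω = ẑ
J2: z=[-0.6561, -0.7547, 0.0000] o=[0.4075, -0.3543, 0.0000] → [-0.1158, 0.1006, -0.2965, -0.6561, -0.7547, 0.0000]
J3: z=[-0.6664, 0.5793, 0.4695] o=[0.3866, -0.5215, 0.1766] → [-0.1248, -0.1615, 0.0222, -0.6664, 0.5793, 0.4695]
J4: z=[0.1375, 0.7143, -0.6862] o=[0.8043, -0.2977, 0.4933] → [-0.2337, 0.5468, 0.5224, 0.1375, 0.7143, -0.6862]
J5: z=[-0.4760, -0.5599, -0.6782] o=[0.5525, 0.1207, 0.3246] → [-0.1789, 0.2420, -0.0743, -0.4760, -0.5599, -0.6782]
V = J·q̇ = [-0.2885, 0.0337, 0.3860, -0.1016, 1.2396, -0.1607]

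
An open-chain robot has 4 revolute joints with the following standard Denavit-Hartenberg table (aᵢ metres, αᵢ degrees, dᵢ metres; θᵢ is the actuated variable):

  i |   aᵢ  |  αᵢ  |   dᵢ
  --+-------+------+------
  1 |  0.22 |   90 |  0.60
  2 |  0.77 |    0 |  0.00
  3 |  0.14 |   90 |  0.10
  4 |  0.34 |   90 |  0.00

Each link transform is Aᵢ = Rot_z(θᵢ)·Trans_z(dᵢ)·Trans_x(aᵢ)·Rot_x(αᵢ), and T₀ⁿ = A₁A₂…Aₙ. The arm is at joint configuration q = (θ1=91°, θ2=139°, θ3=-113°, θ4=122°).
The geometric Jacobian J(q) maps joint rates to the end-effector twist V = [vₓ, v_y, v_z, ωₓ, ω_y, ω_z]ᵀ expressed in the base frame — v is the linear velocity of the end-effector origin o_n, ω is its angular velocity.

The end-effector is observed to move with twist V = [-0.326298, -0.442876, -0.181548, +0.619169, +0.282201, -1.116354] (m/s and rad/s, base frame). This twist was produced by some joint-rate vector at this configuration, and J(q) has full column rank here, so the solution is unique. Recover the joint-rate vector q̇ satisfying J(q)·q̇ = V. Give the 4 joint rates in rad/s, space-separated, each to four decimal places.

o_n = [0.3952, -0.3904, 1.0876]
J₁: ẑ×o_n = [0.3904, 0.3952, -0.0000], ω = ẑ
J2: z=[0.9998, 0.0175, 0.0000] o=[-0.0038, 0.2200, 0.6000] → [0.0085, -0.4875, -0.6172, 0.9998, 0.0175, 0.0000]
J3: z=[0.9998, 0.0175, 0.0000] o=[0.0063, -0.3611, 1.1052] → [-0.0003, 0.0176, -0.0361, 0.9998, 0.0175, 0.0000]
J4: z=[-0.0077, 0.4383, -0.8988] o=[0.1041, -0.2335, 1.1665] → [-0.1756, -0.2623, -0.1264, -0.0077, 0.4383, -0.8988]
q̇ = J⁺·V = [-0.5600, 0.1390, 0.4850, 0.6190]

-0.5600 0.1390 0.4850 0.6190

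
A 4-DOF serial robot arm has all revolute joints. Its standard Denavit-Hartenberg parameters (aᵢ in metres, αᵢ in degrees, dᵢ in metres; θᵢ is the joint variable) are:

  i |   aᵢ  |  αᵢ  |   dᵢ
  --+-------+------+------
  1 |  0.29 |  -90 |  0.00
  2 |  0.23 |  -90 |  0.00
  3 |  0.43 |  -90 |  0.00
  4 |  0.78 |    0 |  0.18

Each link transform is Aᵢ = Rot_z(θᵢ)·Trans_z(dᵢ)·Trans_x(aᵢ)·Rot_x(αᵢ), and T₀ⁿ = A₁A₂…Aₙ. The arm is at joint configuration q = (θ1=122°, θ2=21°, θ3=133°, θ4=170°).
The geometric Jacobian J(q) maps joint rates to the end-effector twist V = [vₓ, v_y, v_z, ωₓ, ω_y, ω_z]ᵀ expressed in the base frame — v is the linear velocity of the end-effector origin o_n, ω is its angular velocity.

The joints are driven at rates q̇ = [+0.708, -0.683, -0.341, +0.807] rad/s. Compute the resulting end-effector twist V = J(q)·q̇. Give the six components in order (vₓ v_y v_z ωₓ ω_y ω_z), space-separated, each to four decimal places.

-0.1989 -0.7589 -0.3173 0.3397 -0.2934 1.2379

o_n = [-0.6560, 0.3514, 0.0086]
J₁: ẑ×o_n = [-0.3514, -0.6560, 0.0000], ω = ẑ
J2: z=[-0.8480, -0.5299, 0.0000] o=[-0.1537, 0.2459, 0.0000] → [-0.0045, 0.0073, -0.3557, -0.8480, -0.5299, 0.0000]
J3: z=[0.1899, -0.3039, -0.9336] o=[-0.2675, 0.4280, -0.0824] → [-0.0991, 0.3454, -0.1326, 0.1899, -0.3039, -0.9336]
J4: z=[-0.2166, -0.9404, 0.2621] o=[0.1443, 0.3625, 0.0227] → [0.0162, -0.2128, -0.7502, -0.2166, -0.9404, 0.2621]
V = J·q̇ = [-0.1989, -0.7589, -0.3173, 0.3397, -0.2934, 1.2379]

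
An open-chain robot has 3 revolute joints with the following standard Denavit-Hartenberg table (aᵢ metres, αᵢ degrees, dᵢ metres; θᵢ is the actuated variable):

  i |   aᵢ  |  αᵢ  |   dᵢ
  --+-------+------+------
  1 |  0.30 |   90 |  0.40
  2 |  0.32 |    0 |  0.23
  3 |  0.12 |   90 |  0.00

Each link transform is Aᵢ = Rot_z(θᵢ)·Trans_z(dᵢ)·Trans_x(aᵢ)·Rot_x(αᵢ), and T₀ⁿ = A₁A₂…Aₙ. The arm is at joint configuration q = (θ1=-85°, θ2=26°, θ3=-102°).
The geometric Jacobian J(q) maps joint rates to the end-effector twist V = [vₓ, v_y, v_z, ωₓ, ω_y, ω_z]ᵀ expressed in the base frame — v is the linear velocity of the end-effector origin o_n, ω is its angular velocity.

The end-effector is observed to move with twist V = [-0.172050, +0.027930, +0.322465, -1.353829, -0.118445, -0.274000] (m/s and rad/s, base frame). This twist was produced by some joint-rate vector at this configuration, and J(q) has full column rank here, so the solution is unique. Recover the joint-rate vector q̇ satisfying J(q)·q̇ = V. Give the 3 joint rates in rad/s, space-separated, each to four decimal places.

o_n = [-0.1754, -0.6343, 0.4238]
J₁: ẑ×o_n = [0.6343, -0.1754, 0.0000], ω = ẑ
J2: z=[-0.9962, -0.0872, 0.0000] o=[0.0261, -0.2989, 0.4000] → [-0.0021, 0.0238, 0.3166, -0.9962, -0.0872, 0.0000]
J3: z=[-0.9962, -0.0872, 0.0000] o=[-0.1779, -0.6054, 0.5403] → [0.0101, -0.1160, 0.0290, -0.9962, -0.0872, 0.0000]
q̇ = J⁺·V = [-0.2740, 0.9840, 0.3750]

-0.2740 0.9840 0.3750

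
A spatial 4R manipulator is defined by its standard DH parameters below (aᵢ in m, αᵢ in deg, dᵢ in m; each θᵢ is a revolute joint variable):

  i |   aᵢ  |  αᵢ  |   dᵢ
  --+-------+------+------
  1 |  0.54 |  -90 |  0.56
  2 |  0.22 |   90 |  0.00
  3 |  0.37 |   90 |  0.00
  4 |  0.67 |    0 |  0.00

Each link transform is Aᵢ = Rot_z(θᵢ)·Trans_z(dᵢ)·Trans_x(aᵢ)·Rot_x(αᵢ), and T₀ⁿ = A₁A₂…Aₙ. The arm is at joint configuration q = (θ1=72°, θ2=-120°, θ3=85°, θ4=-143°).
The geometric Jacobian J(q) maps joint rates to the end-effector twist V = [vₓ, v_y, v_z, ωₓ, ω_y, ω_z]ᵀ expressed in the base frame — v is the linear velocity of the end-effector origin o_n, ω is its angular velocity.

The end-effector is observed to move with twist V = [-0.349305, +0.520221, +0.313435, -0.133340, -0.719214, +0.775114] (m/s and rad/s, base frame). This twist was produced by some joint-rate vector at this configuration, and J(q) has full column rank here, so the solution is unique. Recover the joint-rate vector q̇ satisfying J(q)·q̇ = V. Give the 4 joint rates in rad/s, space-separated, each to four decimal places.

o_n = [0.3994, 0.6971, 0.9397]
J₁: ẑ×o_n = [-0.6971, 0.3994, 0.0000], ω = ẑ
J2: z=[-0.9511, 0.3090, 0.0000] o=[0.1669, 0.5136, 0.5600] → [0.1173, 0.3611, -0.2464, -0.9511, 0.3090, 0.0000]
J3: z=[-0.2676, -0.8236, -0.5000] o=[0.1329, 0.4090, 0.7505] → [-0.0117, -0.0827, 0.1424, -0.2676, -0.8236, -0.5000]
J4: z=[-0.0710, -0.5007, 0.8627] o=[-0.2227, 0.5075, 0.7785] → [-0.2443, 0.5481, 0.2980, -0.0710, -0.5007, 0.8627]
q̇ = J⁺·V = [0.1850, -0.0190, 0.3330, 0.8770]

0.1850 -0.0190 0.3330 0.8770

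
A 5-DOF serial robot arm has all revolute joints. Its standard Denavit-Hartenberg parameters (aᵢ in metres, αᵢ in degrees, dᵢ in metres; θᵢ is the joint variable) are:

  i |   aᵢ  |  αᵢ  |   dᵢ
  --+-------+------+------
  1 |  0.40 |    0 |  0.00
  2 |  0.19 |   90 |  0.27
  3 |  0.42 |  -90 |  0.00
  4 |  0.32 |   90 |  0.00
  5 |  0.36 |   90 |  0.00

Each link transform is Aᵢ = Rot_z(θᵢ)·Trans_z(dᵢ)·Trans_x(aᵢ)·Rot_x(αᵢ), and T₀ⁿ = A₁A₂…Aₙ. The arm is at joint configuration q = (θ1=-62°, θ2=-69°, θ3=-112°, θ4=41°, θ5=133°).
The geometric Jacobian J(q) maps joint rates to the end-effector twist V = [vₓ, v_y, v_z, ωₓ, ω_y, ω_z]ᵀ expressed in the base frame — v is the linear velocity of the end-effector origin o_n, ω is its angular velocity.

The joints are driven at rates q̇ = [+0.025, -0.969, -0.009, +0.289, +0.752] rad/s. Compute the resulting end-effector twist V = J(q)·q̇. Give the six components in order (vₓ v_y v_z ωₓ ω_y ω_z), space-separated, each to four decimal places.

-0.2141 0.2894 0.2202 -0.4761 0.3037 -1.5097

o_n = [0.0569, -0.5782, -0.2702]
J₁: ẑ×o_n = [0.5782, 0.0569, -0.0000], ω = ẑ
J2: z=[0.0000, 0.0000, 1.0000] o=[0.1878, -0.3532, 0.0000] → [0.2251, -0.1309, 0.0000, 0.0000, 0.0000, 1.0000]
J3: z=[-0.7547, 0.6561, 0.0000] o=[0.0631, -0.4966, 0.2700] → [-0.3544, -0.4077, 0.0657, -0.7547, 0.6561, 0.0000]
J4: z=[-0.6083, -0.6998, -0.3746] o=[0.1664, -0.3778, -0.1194] → [0.0304, -0.0507, 0.0453, -0.6083, -0.6998, -0.3746]
J5: z=[-0.4084, 0.6806, -0.6083] o=[0.3842, -0.4473, -0.3433] → [-0.0299, 0.2289, 0.2762, -0.4084, 0.6806, -0.6083]
V = J·q̇ = [-0.2141, 0.2894, 0.2202, -0.4761, 0.3037, -1.5097]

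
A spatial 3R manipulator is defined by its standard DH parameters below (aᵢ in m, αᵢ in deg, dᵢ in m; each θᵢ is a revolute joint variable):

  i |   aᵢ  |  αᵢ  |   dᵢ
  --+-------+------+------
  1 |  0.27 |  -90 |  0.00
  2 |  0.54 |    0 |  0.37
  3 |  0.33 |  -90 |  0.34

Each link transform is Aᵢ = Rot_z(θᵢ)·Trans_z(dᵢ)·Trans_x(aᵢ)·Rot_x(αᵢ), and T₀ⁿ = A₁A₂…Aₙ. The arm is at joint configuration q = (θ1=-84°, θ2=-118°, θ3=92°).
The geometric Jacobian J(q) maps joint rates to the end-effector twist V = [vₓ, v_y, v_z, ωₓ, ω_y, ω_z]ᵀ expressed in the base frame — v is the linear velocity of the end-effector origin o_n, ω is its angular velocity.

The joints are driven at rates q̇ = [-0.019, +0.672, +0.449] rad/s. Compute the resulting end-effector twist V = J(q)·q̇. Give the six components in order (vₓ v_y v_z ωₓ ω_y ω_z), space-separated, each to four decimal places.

o_n = [0.7388, -0.2372, 0.6215]
J₁: ẑ×o_n = [0.2372, 0.7388, -0.0000], ω = ẑ
J2: z=[0.9945, 0.1045, 0.0000] o=[0.0282, -0.2685, 0.0000] → [0.0650, -0.6180, -0.0431, 0.9945, 0.1045, 0.0000]
J3: z=[0.9945, 0.1045, 0.0000] o=[0.3697, 0.0223, 0.4768] → [0.0151, -0.1439, -0.2966, 0.9945, 0.1045, 0.0000]
V = J·q̇ = [0.0459, -0.4940, -0.1621, 1.1149, 0.1172, -0.0190]

0.0459 -0.4940 -0.1621 1.1149 0.1172 -0.0190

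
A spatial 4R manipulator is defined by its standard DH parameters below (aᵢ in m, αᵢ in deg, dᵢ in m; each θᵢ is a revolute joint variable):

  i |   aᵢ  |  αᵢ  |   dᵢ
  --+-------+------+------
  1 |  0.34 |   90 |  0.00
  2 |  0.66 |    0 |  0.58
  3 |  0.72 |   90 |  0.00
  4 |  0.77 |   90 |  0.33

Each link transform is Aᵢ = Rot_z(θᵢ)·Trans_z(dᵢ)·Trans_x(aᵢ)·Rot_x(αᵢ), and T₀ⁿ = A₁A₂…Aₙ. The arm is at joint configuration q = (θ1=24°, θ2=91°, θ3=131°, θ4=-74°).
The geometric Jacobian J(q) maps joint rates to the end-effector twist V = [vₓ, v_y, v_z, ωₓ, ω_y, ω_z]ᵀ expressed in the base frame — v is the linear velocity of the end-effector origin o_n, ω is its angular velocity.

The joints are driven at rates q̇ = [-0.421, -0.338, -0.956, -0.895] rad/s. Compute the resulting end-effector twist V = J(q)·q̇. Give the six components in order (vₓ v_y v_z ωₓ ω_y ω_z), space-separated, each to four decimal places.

0.0901 0.5177 1.6294 0.0208 1.4257 -1.0861

o_n = [-0.5997, -0.0917, 0.2813]
J₁: ẑ×o_n = [0.0917, -0.5997, 0.0000], ω = ẑ
J2: z=[0.4067, -0.9135, 0.0000] o=[0.3106, 0.1383, 0.0000] → [-0.2570, -0.1144, -0.9251, 0.4067, -0.9135, 0.0000]
J3: z=[0.4067, -0.9135, 0.0000] o=[0.5360, -0.3963, 0.6599] → [0.3458, 0.1540, -0.9136, 0.4067, -0.9135, 0.0000]
J4: z=[-0.6113, -0.2722, 0.7431] o=[0.0472, -0.6139, 0.1781] → [-0.4162, -0.4176, -0.4953, -0.6113, -0.2722, 0.7431]
V = J·q̇ = [0.0901, 0.5177, 1.6294, 0.0208, 1.4257, -1.0861]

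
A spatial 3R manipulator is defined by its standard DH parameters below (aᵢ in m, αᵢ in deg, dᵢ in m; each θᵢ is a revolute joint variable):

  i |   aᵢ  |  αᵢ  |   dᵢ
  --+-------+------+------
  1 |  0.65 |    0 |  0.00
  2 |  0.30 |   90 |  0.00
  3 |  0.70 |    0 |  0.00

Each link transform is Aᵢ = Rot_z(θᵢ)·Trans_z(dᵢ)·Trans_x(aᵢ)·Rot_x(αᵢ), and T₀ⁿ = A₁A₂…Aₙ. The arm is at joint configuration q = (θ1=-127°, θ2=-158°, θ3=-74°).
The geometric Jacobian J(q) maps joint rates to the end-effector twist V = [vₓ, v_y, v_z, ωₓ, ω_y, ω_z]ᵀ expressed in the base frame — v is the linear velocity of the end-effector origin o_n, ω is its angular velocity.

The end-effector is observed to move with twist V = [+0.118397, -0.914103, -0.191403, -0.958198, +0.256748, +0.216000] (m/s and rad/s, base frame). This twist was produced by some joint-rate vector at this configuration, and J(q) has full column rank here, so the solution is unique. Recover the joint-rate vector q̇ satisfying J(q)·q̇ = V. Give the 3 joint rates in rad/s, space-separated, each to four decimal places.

0.7590 -0.5430 -0.9920

o_n = [-0.2636, -0.0430, -0.6729]
J₁: ẑ×o_n = [0.0430, -0.2636, 0.0000], ω = ẑ
J2: z=[0.0000, 0.0000, 1.0000] o=[-0.3912, -0.5191, 0.0000] → [-0.4761, 0.1276, 0.0000, 0.0000, 0.0000, 1.0000]
J3: z=[0.9659, -0.2588, 0.0000] o=[-0.3135, -0.2293, 0.0000] → [0.1742, 0.6500, 0.1929, 0.9659, -0.2588, 0.0000]
q̇ = J⁺·V = [0.7590, -0.5430, -0.9920]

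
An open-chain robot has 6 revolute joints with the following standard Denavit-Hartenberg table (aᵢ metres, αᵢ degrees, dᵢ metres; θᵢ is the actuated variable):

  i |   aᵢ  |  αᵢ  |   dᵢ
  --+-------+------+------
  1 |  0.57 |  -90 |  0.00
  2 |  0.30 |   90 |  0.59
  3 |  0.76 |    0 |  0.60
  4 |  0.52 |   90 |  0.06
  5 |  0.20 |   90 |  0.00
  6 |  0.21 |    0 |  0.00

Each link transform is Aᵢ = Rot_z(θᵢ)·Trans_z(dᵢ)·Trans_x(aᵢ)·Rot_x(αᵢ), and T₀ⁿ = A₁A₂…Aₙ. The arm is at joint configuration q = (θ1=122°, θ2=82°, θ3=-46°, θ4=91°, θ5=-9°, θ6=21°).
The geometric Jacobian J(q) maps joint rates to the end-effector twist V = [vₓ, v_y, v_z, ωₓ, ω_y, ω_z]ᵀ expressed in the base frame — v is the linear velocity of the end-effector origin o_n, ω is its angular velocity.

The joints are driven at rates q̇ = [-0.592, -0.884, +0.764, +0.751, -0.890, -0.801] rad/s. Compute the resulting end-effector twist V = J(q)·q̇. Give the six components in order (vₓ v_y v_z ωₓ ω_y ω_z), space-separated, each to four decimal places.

-1.2818 0.6161 1.2415 -1.0295 1.9609 0.2644

o_n = [-1.2664, 0.8295, -1.4274]
J₁: ẑ×o_n = [-0.8295, -1.2664, 0.0000], ω = ẑ
J2: z=[-0.8480, -0.5299, 0.0000] o=[-0.3021, 0.4834, 0.0000] → [0.7564, -1.2105, -0.8045, -0.8480, -0.5299, 0.0000]
J3: z=[-0.5248, 0.8398, 0.1392] o=[-0.8245, 0.2061, -0.2971] → [-1.0360, -0.6546, 0.0440, -0.5248, 0.8398, 0.1392]
J4: z=[-0.5248, 0.8398, 0.1392] o=[-0.7147, 1.0620, -0.7364] → [-0.5479, -0.4394, 0.5853, -0.5248, 0.8398, 0.1392]
J5: z=[0.5475, 0.4582, -0.7002] o=[-1.0851, 0.9610, -1.0921] → [-0.2457, 0.3105, 0.0111, 0.5475, 0.4582, -0.7002]
J6: z=[0.6203, -0.7839, -0.0279] o=[-1.1975, 0.8772, -1.2348] → [0.1496, 0.1214, -0.0836, 0.6203, -0.7839, -0.0279]
V = J·q̇ = [-1.2818, 0.6161, 1.2415, -1.0295, 1.9609, 0.2644]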